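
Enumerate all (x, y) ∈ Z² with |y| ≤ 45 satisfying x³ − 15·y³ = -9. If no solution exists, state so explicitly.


The equation is x³ - 15y³ = -9. For fixed y, x³ = 15·y³ − 9, so a solution requires the RHS to be a perfect cube.
Strategy: iterate y from -45 to 45, compute RHS = 15·y³ − 9, and check whether it is a (positive or negative) perfect cube.
Check small values of y:
  y = 0: RHS = -9 is not a perfect cube.
  y = 1: RHS = 6 is not a perfect cube.
  y = -1: RHS = -24 is not a perfect cube.
  y = 2: RHS = 111 is not a perfect cube.
  y = -2: RHS = -129 is not a perfect cube.
  y = 3: RHS = 396 is not a perfect cube.
  y = -3: RHS = -414 is not a perfect cube.
Continuing the search up to |y| = 45 finds no solutions either.
No (x, y) in the scanned range satisfies the equation.

No integer solutions with |y| ≤ 45.


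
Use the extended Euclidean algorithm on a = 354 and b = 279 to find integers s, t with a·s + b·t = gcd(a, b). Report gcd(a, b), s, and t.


Euclidean algorithm on (354, 279) — divide until remainder is 0:
  354 = 1 · 279 + 75
  279 = 3 · 75 + 54
  75 = 1 · 54 + 21
  54 = 2 · 21 + 12
  21 = 1 · 12 + 9
  12 = 1 · 9 + 3
  9 = 3 · 3 + 0
gcd(354, 279) = 3.
Track Bezout coefficients alongside the remainders: start with r₀ = 354 = a·1 + b·0 (s = 1, t = 0) and r₁ = 279 = a·0 + b·1 (s = 0, t = 1); each new remainder r_{k+1} = r_{k-1} − q_k·r_k inherits s_{k+1} = s_{k-1} − q_k·s_k, t_{k+1} = t_{k-1} − q_k·t_k, so r_k = a·s_k + b·t_k at every step:
  q = 1: r = 75, s = 1 − 1·0 = 1, t = 0 − 1·1 = -1  (check: 354·1 + 279·(-1) = 75)
  q = 3: r = 54, s = 0 − 3·1 = -3, t = 1 − 3·(-1) = 4  (check: 354·(-3) + 279·4 = 54)
  q = 1: r = 21, s = 1 − 1·(-3) = 4, t = -1 − 1·4 = -5  (check: 354·4 + 279·(-5) = 21)
  q = 2: r = 12, s = -3 − 2·4 = -11, t = 4 − 2·(-5) = 14  (check: 354·(-11) + 279·14 = 12)
  q = 1: r = 9, s = 4 − 1·(-11) = 15, t = -5 − 1·14 = -19  (check: 354·15 + 279·(-19) = 9)
  q = 1: r = 3, s = -11 − 1·15 = -26, t = 14 − 1·(-19) = 33  (check: 354·(-26) + 279·33 = 3)
The row with r = 3 (the gcd) gives the Bezout coefficients s = -26, t = 33.
Result: 354 · (-26) + 279 · (33) = 3.

gcd(354, 279) = 3; s = -26, t = 33 (check: 354·(-26) + 279·33 = 3).


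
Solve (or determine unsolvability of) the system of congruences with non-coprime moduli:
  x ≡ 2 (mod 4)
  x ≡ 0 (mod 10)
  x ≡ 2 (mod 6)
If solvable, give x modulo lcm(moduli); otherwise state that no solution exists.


Moduli 4, 10, 6 are not pairwise coprime, so CRT works modulo lcm(m_i) when all pairwise compatibility conditions hold.
Pairwise compatibility: gcd(m_i, m_j) must divide a_i - a_j for every pair.
Merge one congruence at a time:
  Start: x ≡ 2 (mod 4).
  Combine with x ≡ 0 (mod 10): gcd(4, 10) = 2; 0 - 2 = -2, which IS divisible by 2, so compatible.
    Write x = 2 + 4·t and substitute into x ≡ 0 (mod 10): 4·t ≡ 0 − 2 = -2 (mod 10).
    Divide the congruence (and modulus) by g = 2: 2·t ≡ -1 (mod 5).
    Reduce coefficients mod 5: 2·t ≡ 4 (mod 5).
    The inverse of 2 mod 5 is 3 (since 2·3 = 6 = 1·5 + 1), so t ≡ 3·4 = 12 ≡ 2 (mod 5).
    Then x = 2 + 4·2 = 10, valid modulo lcm(4, 10) = 20: x ≡ 10 (mod 20).
  Combine with x ≡ 2 (mod 6): gcd(20, 6) = 2; 2 - 10 = -8, which IS divisible by 2, so compatible.
    Write x = 10 + 20·t and substitute into x ≡ 2 (mod 6): 20·t ≡ 2 − 10 = -8 (mod 6).
    Divide the congruence (and modulus) by g = 2: 10·t ≡ -4 (mod 3).
    Reduce coefficients mod 3: 1·t ≡ 2 (mod 3).
    So t ≡ 2 (mod 3).
    Then x = 10 + 20·2 = 50, valid modulo lcm(20, 6) = 60: x ≡ 50 (mod 60).
Verify: 50 mod 4 = 2, 50 mod 10 = 0, 50 mod 6 = 2.

x ≡ 50 (mod 60).


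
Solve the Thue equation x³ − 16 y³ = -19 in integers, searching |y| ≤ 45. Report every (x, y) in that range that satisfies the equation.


The equation is x³ - 16y³ = -19. For fixed y, x³ = 16·y³ − 19, so a solution requires the RHS to be a perfect cube.
Strategy: iterate y from -45 to 45, compute RHS = 16·y³ − 19, and check whether it is a (positive or negative) perfect cube.
Check small values of y:
  y = 0: RHS = -19 is not a perfect cube.
  y = 1: RHS = -3 is not a perfect cube.
  y = -1: RHS = -35 is not a perfect cube.
  y = 2: RHS = 109 is not a perfect cube.
  y = -2: RHS = -147 is not a perfect cube.
  y = 3: RHS = 413 is not a perfect cube.
  y = -3: RHS = -451 is not a perfect cube.
Continuing the search up to |y| = 45 finds no solutions either.
No (x, y) in the scanned range satisfies the equation.

No integer solutions with |y| ≤ 45.


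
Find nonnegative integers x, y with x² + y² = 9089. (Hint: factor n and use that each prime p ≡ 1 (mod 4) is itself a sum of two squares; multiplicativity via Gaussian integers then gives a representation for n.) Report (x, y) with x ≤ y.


Step 1: Factor n = 9089 = 61 · 149.
Step 2: Check the mod-4 condition on each prime factor: 61 ≡ 1 (mod 4), exponent 1; 149 ≡ 1 (mod 4), exponent 1.
All primes ≡ 3 (mod 4) appear to even exponent (or don't appear), so by the two-squares theorem n IS expressible as a sum of two squares.
Step 3: Build a representation. Here n = 61 · 149 is a product of primes ≡ 1 (mod 4). Each prime p ≡ 1 (mod 4) is itself a sum of two squares; find a² by testing p − a² for a perfect square:
  61: 61 − 1² = 60, 61 − 2² = 57, 61 − 3² = 52, 61 − 4² = 45, 61 − 5² = 36 = 6² ⇒ 61 = 5² + 6².
  149: 149 − 1² = 148, 149 − 2² = 145, 149 − 3² = 140, 149 − 4² = 133, 149 − 5² = 124, 149 − 6² = 113, 149 − 7² = 100 = 10² ⇒ 149 = 7² + 10².
  Combine using the Brahmagupta–Fibonacci identity (a² + b²)(c² + d²) = (ac − bd)² + (ad + bc)² = (ac + bd)² + (ad − bc)²:
  61 · 149 = 9089: from (5² + 6²)(7² + 10²), take (5·7 − 6·10, 5·10 + 6·7) = (35 − 60, 50 + 42) = (-25, 92); dropping signs (only squares matter) gives (25, 92); check 25² + 92² = 625 + 8464 = 9089 ✓.
Step 4: Order so x ≤ y and verify: 25² + 92² = 625 + 8464 = 9089 = n. ✓

n = 9089 = 25² + 92² (one valid representation with x ≤ y).


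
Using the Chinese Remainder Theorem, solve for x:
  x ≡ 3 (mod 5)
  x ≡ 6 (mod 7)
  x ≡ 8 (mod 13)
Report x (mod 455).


Moduli 5, 7, 13 are pairwise coprime; by CRT there is a unique solution modulo M = 5 · 7 · 13 = 455.
Solve pairwise, accumulating the modulus:
  Start with x ≡ 3 (mod 5).
  Combine with x ≡ 6 (mod 7): since gcd(5, 7) = 1, we get a unique residue mod 35.
    Write x = 3 + 5·t and substitute into x ≡ 6 (mod 7): 5·t ≡ 6 − 3 = 3 (mod 7).
    The inverse of 5 mod 7 is 3 (since 5·3 = 15 = 2·7 + 1), so t ≡ 3·3 = 9 ≡ 2 (mod 7).
    Then x = 3 + 5·2 = 13, valid modulo lcm(5, 7) = 35: x ≡ 13 (mod 35).
  Combine with x ≡ 8 (mod 13): since gcd(35, 13) = 1, we get a unique residue mod 455.
    Write x = 13 + 35·t and substitute into x ≡ 8 (mod 13): 35·t ≡ 8 − 13 = -5 (mod 13).
    Reduce coefficients mod 13: 9·t ≡ 8 (mod 13).
    The inverse of 9 mod 13 is 3 (since 9·3 = 27 = 2·13 + 1), so t ≡ 3·8 = 24 ≡ 11 (mod 13).
    Then x = 13 + 35·11 = 398, valid modulo lcm(35, 13) = 455: x ≡ 398 (mod 455).
Verify: 398 mod 5 = 3 ✓, 398 mod 7 = 6 ✓, 398 mod 13 = 8 ✓.

x ≡ 398 (mod 455).


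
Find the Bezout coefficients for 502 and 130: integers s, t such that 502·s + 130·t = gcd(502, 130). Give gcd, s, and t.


Euclidean algorithm on (502, 130) — divide until remainder is 0:
  502 = 3 · 130 + 112
  130 = 1 · 112 + 18
  112 = 6 · 18 + 4
  18 = 4 · 4 + 2
  4 = 2 · 2 + 0
gcd(502, 130) = 2.
Track Bezout coefficients alongside the remainders: start with r₀ = 502 = a·1 + b·0 (s = 1, t = 0) and r₁ = 130 = a·0 + b·1 (s = 0, t = 1); each new remainder r_{k+1} = r_{k-1} − q_k·r_k inherits s_{k+1} = s_{k-1} − q_k·s_k, t_{k+1} = t_{k-1} − q_k·t_k, so r_k = a·s_k + b·t_k at every step:
  q = 3: r = 112, s = 1 − 3·0 = 1, t = 0 − 3·1 = -3  (check: 502·1 + 130·(-3) = 112)
  q = 1: r = 18, s = 0 − 1·1 = -1, t = 1 − 1·(-3) = 4  (check: 502·(-1) + 130·4 = 18)
  q = 6: r = 4, s = 1 − 6·(-1) = 7, t = -3 − 6·4 = -27  (check: 502·7 + 130·(-27) = 4)
  q = 4: r = 2, s = -1 − 4·7 = -29, t = 4 − 4·(-27) = 112  (check: 502·(-29) + 130·112 = 2)
The row with r = 2 (the gcd) gives the Bezout coefficients s = -29, t = 112.
Result: 502 · (-29) + 130 · (112) = 2.

gcd(502, 130) = 2; s = -29, t = 112 (check: 502·(-29) + 130·112 = 2).


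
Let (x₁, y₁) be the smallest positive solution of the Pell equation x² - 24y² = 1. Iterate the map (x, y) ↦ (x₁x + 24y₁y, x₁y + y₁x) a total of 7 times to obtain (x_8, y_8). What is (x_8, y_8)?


Step 1: Find the fundamental solution (x₁, y₁) of x² - 24y² = 1.
  Expand √24 as a continued fraction. a₀ = ⌊√24⌋ = 4; iterate m_{k+1} = d_k·a_k − m_k, d_{k+1} = (24 − m_{k+1}²)/d_k, a_{k+1} = ⌊(a₀ + m_{k+1})/d_{k+1}⌋ (starting m₀ = 0, d₀ = 1), with convergents p_k = a_k·p_{k-1} + p_{k-2}, q_k = a_k·q_{k-1} + q_{k-2} (p₋₁ = 1, q₋₁ = 0):
  k = 0: a₀ = 4; p₀/q₀ = 4/1; p₀² − 24·q₀² = 16 − 24 = -8.
  k = 1: m = 4, d = 8, a = ⌊(4 + 4)/8⌋ = 1; p/q = (1·4 + 1)/(1·1 + 0) = 5/1; p² − 24·q² = 25 − 24 = 1.
  The first convergent with p² − 24·q² = 1 gives the fundamental solution (x₁, y₁) = (5, 1).
Step 2: Apply the recurrence (x_{n+1}, y_{n+1}) = (x₁x_n + 24y₁y_n, x₁y_n + y₁x_n) repeatedly.
  From (x_1, y_1) = (5, 1): x_2 = 5·5 + 24·1·1 = 49; y_2 = 5·1 + 1·5 = 10.
  From (x_2, y_2) = (49, 10): x_3 = 5·49 + 24·1·10 = 485; y_3 = 5·10 + 1·49 = 99.
  From (x_3, y_3) = (485, 99): x_4 = 5·485 + 24·1·99 = 4801; y_4 = 5·99 + 1·485 = 980.
  From (x_4, y_4) = (4801, 980): x_5 = 5·4801 + 24·1·980 = 47525; y_5 = 5·980 + 1·4801 = 9701.
  From (x_5, y_5) = (47525, 9701): x_6 = 5·47525 + 24·1·9701 = 470449; y_6 = 5·9701 + 1·47525 = 96030.
  From (x_6, y_6) = (470449, 96030): x_7 = 5·470449 + 24·1·96030 = 4656965; y_7 = 5·96030 + 1·470449 = 950599.
  From (x_7, y_7) = (4656965, 950599): x_8 = 5·4656965 + 24·1·950599 = 46099201; y_8 = 5·950599 + 1·4656965 = 9409960.
Step 3: Verify x_8² - 24·y_8² = 2125136332838401 - 2125136332838400 = 1 (should be 1). ✓

(x_1, y_1) = (5, 1); (x_8, y_8) = (46099201, 9409960).


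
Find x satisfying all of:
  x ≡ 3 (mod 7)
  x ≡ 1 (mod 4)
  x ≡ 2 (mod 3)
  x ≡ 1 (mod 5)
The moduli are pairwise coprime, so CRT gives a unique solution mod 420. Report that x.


Product of moduli M = 7 · 4 · 3 · 5 = 420.
Merge one congruence at a time:
  Start: x ≡ 3 (mod 7).
  Combine with x ≡ 1 (mod 4); new modulus lcm = 28.
    Write x = 3 + 7·t and substitute into x ≡ 1 (mod 4): 7·t ≡ 1 − 3 = -2 (mod 4).
    Reduce coefficients mod 4: 3·t ≡ 2 (mod 4).
    The inverse of 3 mod 4 is 3 (since 3·3 = 9 = 2·4 + 1), so t ≡ 3·2 = 6 ≡ 2 (mod 4).
    Then x = 3 + 7·2 = 17, valid modulo lcm(7, 4) = 28: x ≡ 17 (mod 28).
  Combine with x ≡ 2 (mod 3); new modulus lcm = 84.
    Write x = 17 + 28·t and substitute into x ≡ 2 (mod 3): 28·t ≡ 2 − 17 = -15 (mod 3).
    Reduce coefficients mod 3: 1·t ≡ 0 (mod 3).
    So t ≡ 0 (mod 3).
    Then x = 17 + 28·0 = 17, valid modulo lcm(28, 3) = 84: x ≡ 17 (mod 84).
  Combine with x ≡ 1 (mod 5); new modulus lcm = 420.
    Write x = 17 + 84·t and substitute into x ≡ 1 (mod 5): 84·t ≡ 1 − 17 = -16 (mod 5).
    Reduce coefficients mod 5: 4·t ≡ 4 (mod 5).
    The inverse of 4 mod 5 is 4 (since 4·4 = 16 = 3·5 + 1), so t ≡ 4·4 = 16 ≡ 1 (mod 5).
    Then x = 17 + 84·1 = 101, valid modulo lcm(84, 5) = 420: x ≡ 101 (mod 420).
Verify against each original: 101 mod 7 = 3, 101 mod 4 = 1, 101 mod 3 = 2, 101 mod 5 = 1.

x ≡ 101 (mod 420).


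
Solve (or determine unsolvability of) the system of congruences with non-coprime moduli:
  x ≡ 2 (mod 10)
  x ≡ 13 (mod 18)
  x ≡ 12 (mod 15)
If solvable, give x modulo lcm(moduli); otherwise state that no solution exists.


Moduli 10, 18, 15 are not pairwise coprime, so CRT works modulo lcm(m_i) when all pairwise compatibility conditions hold.
Pairwise compatibility: gcd(m_i, m_j) must divide a_i - a_j for every pair.
Merge one congruence at a time:
  Start: x ≡ 2 (mod 10).
  Combine with x ≡ 13 (mod 18): gcd(10, 18) = 2, and 13 - 2 = 11 is NOT divisible by 2.
    ⇒ system is inconsistent (no integer solution).

No solution (the system is inconsistent).


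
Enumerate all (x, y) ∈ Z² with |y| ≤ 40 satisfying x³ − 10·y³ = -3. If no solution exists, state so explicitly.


The equation is x³ - 10y³ = -3. For fixed y, x³ = 10·y³ − 3, so a solution requires the RHS to be a perfect cube.
Strategy: iterate y from -40 to 40, compute RHS = 10·y³ − 3, and check whether it is a (positive or negative) perfect cube.
Check small values of y:
  y = 0: RHS = -3 is not a perfect cube.
  y = 1: RHS = 7 is not a perfect cube.
  y = -1: RHS = -13 is not a perfect cube.
  y = 2: RHS = 77 is not a perfect cube.
  y = -2: RHS = -83 is not a perfect cube.
  y = 3: RHS = 267 is not a perfect cube.
  y = -3: RHS = -273 is not a perfect cube.
Continuing the search up to |y| = 40 finds no solutions either.
No (x, y) in the scanned range satisfies the equation.

No integer solutions with |y| ≤ 40.


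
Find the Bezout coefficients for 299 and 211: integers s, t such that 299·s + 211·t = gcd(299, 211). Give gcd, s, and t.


Euclidean algorithm on (299, 211) — divide until remainder is 0:
  299 = 1 · 211 + 88
  211 = 2 · 88 + 35
  88 = 2 · 35 + 18
  35 = 1 · 18 + 17
  18 = 1 · 17 + 1
  17 = 17 · 1 + 0
gcd(299, 211) = 1.
Track Bezout coefficients alongside the remainders: start with r₀ = 299 = a·1 + b·0 (s = 1, t = 0) and r₁ = 211 = a·0 + b·1 (s = 0, t = 1); each new remainder r_{k+1} = r_{k-1} − q_k·r_k inherits s_{k+1} = s_{k-1} − q_k·s_k, t_{k+1} = t_{k-1} − q_k·t_k, so r_k = a·s_k + b·t_k at every step:
  q = 1: r = 88, s = 1 − 1·0 = 1, t = 0 − 1·1 = -1  (check: 299·1 + 211·(-1) = 88)
  q = 2: r = 35, s = 0 − 2·1 = -2, t = 1 − 2·(-1) = 3  (check: 299·(-2) + 211·3 = 35)
  q = 2: r = 18, s = 1 − 2·(-2) = 5, t = -1 − 2·3 = -7  (check: 299·5 + 211·(-7) = 18)
  q = 1: r = 17, s = -2 − 1·5 = -7, t = 3 − 1·(-7) = 10  (check: 299·(-7) + 211·10 = 17)
  q = 1: r = 1, s = 5 − 1·(-7) = 12, t = -7 − 1·10 = -17  (check: 299·12 + 211·(-17) = 1)
The row with r = 1 (the gcd) gives the Bezout coefficients s = 12, t = -17.
Result: 299 · (12) + 211 · (-17) = 1.

gcd(299, 211) = 1; s = 12, t = -17 (check: 299·12 + 211·(-17) = 1).


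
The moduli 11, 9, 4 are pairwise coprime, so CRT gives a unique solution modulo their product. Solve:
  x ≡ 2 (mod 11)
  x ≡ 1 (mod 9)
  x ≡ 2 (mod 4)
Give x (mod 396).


Moduli 11, 9, 4 are pairwise coprime; by CRT there is a unique solution modulo M = 11 · 9 · 4 = 396.
Solve pairwise, accumulating the modulus:
  Start with x ≡ 2 (mod 11).
  Combine with x ≡ 1 (mod 9): since gcd(11, 9) = 1, we get a unique residue mod 99.
    Write x = 2 + 11·t and substitute into x ≡ 1 (mod 9): 11·t ≡ 1 − 2 = -1 (mod 9).
    Reduce coefficients mod 9: 2·t ≡ 8 (mod 9).
    The inverse of 2 mod 9 is 5 (since 2·5 = 10 = 1·9 + 1), so t ≡ 5·8 = 40 ≡ 4 (mod 9).
    Then x = 2 + 11·4 = 46, valid modulo lcm(11, 9) = 99: x ≡ 46 (mod 99).
  Combine with x ≡ 2 (mod 4): since gcd(99, 4) = 1, we get a unique residue mod 396.
    Write x = 46 + 99·t and substitute into x ≡ 2 (mod 4): 99·t ≡ 2 − 46 = -44 (mod 4).
    Reduce coefficients mod 4: 3·t ≡ 0 (mod 4).
    The inverse of 3 mod 4 is 3 (since 3·3 = 9 = 2·4 + 1), so t ≡ 3·0 = 0 ≡ 0 (mod 4).
    Then x = 46 + 99·0 = 46, valid modulo lcm(99, 4) = 396: x ≡ 46 (mod 396).
Verify: 46 mod 11 = 2 ✓, 46 mod 9 = 1 ✓, 46 mod 4 = 2 ✓.

x ≡ 46 (mod 396).


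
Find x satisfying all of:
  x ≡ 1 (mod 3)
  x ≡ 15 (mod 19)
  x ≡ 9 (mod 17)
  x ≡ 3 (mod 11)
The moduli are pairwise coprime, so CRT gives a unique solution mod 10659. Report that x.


Product of moduli M = 3 · 19 · 17 · 11 = 10659.
Merge one congruence at a time:
  Start: x ≡ 1 (mod 3).
  Combine with x ≡ 15 (mod 19); new modulus lcm = 57.
    Write x = 1 + 3·t and substitute into x ≡ 15 (mod 19): 3·t ≡ 15 − 1 = 14 (mod 19).
    The inverse of 3 mod 19 is 13 (since 3·13 = 39 = 2·19 + 1), so t ≡ 13·14 = 182 ≡ 11 (mod 19).
    Then x = 1 + 3·11 = 34, valid modulo lcm(3, 19) = 57: x ≡ 34 (mod 57).
  Combine with x ≡ 9 (mod 17); new modulus lcm = 969.
    Write x = 34 + 57·t and substitute into x ≡ 9 (mod 17): 57·t ≡ 9 − 34 = -25 (mod 17).
    Reduce coefficients mod 17: 6·t ≡ 9 (mod 17).
    The inverse of 6 mod 17 is 3 (since 6·3 = 18 = 1·17 + 1), so t ≡ 3·9 = 27 ≡ 10 (mod 17).
    Then x = 34 + 57·10 = 604, valid modulo lcm(57, 17) = 969: x ≡ 604 (mod 969).
  Combine with x ≡ 3 (mod 11); new modulus lcm = 10659.
    Write x = 604 + 969·t and substitute into x ≡ 3 (mod 11): 969·t ≡ 3 − 604 = -601 (mod 11).
    Reduce coefficients mod 11: 1·t ≡ 4 (mod 11).
    So t ≡ 4 (mod 11).
    Then x = 604 + 969·4 = 4480, valid modulo lcm(969, 11) = 10659: x ≡ 4480 (mod 10659).
Verify against each original: 4480 mod 3 = 1, 4480 mod 19 = 15, 4480 mod 17 = 9, 4480 mod 11 = 3.

x ≡ 4480 (mod 10659).


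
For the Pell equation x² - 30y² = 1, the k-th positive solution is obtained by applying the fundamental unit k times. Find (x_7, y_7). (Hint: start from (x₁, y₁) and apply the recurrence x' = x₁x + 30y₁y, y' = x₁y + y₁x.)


Step 1: Find the fundamental solution (x₁, y₁) of x² - 30y² = 1.
  Expand √30 as a continued fraction. a₀ = ⌊√30⌋ = 5; iterate m_{k+1} = d_k·a_k − m_k, d_{k+1} = (30 − m_{k+1}²)/d_k, a_{k+1} = ⌊(a₀ + m_{k+1})/d_{k+1}⌋ (starting m₀ = 0, d₀ = 1), with convergents p_k = a_k·p_{k-1} + p_{k-2}, q_k = a_k·q_{k-1} + q_{k-2} (p₋₁ = 1, q₋₁ = 0):
  k = 0: a₀ = 5; p₀/q₀ = 5/1; p₀² − 30·q₀² = 25 − 30 = -5.
  k = 1: m = 5, d = 5, a = ⌊(5 + 5)/5⌋ = 2; p/q = (2·5 + 1)/(2·1 + 0) = 11/2; p² − 30·q² = 121 − 120 = 1.
  The first convergent with p² − 30·q² = 1 gives the fundamental solution (x₁, y₁) = (11, 2).
Step 2: Apply the recurrence (x_{n+1}, y_{n+1}) = (x₁x_n + 30y₁y_n, x₁y_n + y₁x_n) repeatedly.
  From (x_1, y_1) = (11, 2): x_2 = 11·11 + 30·2·2 = 241; y_2 = 11·2 + 2·11 = 44.
  From (x_2, y_2) = (241, 44): x_3 = 11·241 + 30·2·44 = 5291; y_3 = 11·44 + 2·241 = 966.
  From (x_3, y_3) = (5291, 966): x_4 = 11·5291 + 30·2·966 = 116161; y_4 = 11·966 + 2·5291 = 21208.
  From (x_4, y_4) = (116161, 21208): x_5 = 11·116161 + 30·2·21208 = 2550251; y_5 = 11·21208 + 2·116161 = 465610.
  From (x_5, y_5) = (2550251, 465610): x_6 = 11·2550251 + 30·2·465610 = 55989361; y_6 = 11·465610 + 2·2550251 = 10222212.
  From (x_6, y_6) = (55989361, 10222212): x_7 = 11·55989361 + 30·2·10222212 = 1229215691; y_7 = 11·10222212 + 2·55989361 = 224423054.
Step 3: Verify x_7² - 30·y_7² = 1510971215000607481 - 1510971215000607480 = 1 (should be 1). ✓

(x_1, y_1) = (11, 2); (x_7, y_7) = (1229215691, 224423054).


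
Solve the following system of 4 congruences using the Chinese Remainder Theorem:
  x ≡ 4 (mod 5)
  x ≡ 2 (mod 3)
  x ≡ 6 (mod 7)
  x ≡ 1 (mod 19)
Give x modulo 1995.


Product of moduli M = 5 · 3 · 7 · 19 = 1995.
Merge one congruence at a time:
  Start: x ≡ 4 (mod 5).
  Combine with x ≡ 2 (mod 3); new modulus lcm = 15.
    Write x = 4 + 5·t and substitute into x ≡ 2 (mod 3): 5·t ≡ 2 − 4 = -2 (mod 3).
    Reduce coefficients mod 3: 2·t ≡ 1 (mod 3).
    The inverse of 2 mod 3 is 2 (since 2·2 = 4 = 1·3 + 1), so t ≡ 2·1 = 2 ≡ 2 (mod 3).
    Then x = 4 + 5·2 = 14, valid modulo lcm(5, 3) = 15: x ≡ 14 (mod 15).
  Combine with x ≡ 6 (mod 7); new modulus lcm = 105.
    Write x = 14 + 15·t and substitute into x ≡ 6 (mod 7): 15·t ≡ 6 − 14 = -8 (mod 7).
    Reduce coefficients mod 7: 1·t ≡ 6 (mod 7).
    So t ≡ 6 (mod 7).
    Then x = 14 + 15·6 = 104, valid modulo lcm(15, 7) = 105: x ≡ 104 (mod 105).
  Combine with x ≡ 1 (mod 19); new modulus lcm = 1995.
    Write x = 104 + 105·t and substitute into x ≡ 1 (mod 19): 105·t ≡ 1 − 104 = -103 (mod 19).
    Reduce coefficients mod 19: 10·t ≡ 11 (mod 19).
    The inverse of 10 mod 19 is 2 (since 10·2 = 20 = 1·19 + 1), so t ≡ 2·11 = 22 ≡ 3 (mod 19).
    Then x = 104 + 105·3 = 419, valid modulo lcm(105, 19) = 1995: x ≡ 419 (mod 1995).
Verify against each original: 419 mod 5 = 4, 419 mod 3 = 2, 419 mod 7 = 6, 419 mod 19 = 1.

x ≡ 419 (mod 1995).


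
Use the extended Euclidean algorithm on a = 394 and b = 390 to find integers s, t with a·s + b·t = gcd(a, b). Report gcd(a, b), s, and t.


Euclidean algorithm on (394, 390) — divide until remainder is 0:
  394 = 1 · 390 + 4
  390 = 97 · 4 + 2
  4 = 2 · 2 + 0
gcd(394, 390) = 2.
Track Bezout coefficients alongside the remainders: start with r₀ = 394 = a·1 + b·0 (s = 1, t = 0) and r₁ = 390 = a·0 + b·1 (s = 0, t = 1); each new remainder r_{k+1} = r_{k-1} − q_k·r_k inherits s_{k+1} = s_{k-1} − q_k·s_k, t_{k+1} = t_{k-1} − q_k·t_k, so r_k = a·s_k + b·t_k at every step:
  q = 1: r = 4, s = 1 − 1·0 = 1, t = 0 − 1·1 = -1  (check: 394·1 + 390·(-1) = 4)
  q = 97: r = 2, s = 0 − 97·1 = -97, t = 1 − 97·(-1) = 98  (check: 394·(-97) + 390·98 = 2)
The row with r = 2 (the gcd) gives the Bezout coefficients s = -97, t = 98.
Result: 394 · (-97) + 390 · (98) = 2.

gcd(394, 390) = 2; s = -97, t = 98 (check: 394·(-97) + 390·98 = 2).


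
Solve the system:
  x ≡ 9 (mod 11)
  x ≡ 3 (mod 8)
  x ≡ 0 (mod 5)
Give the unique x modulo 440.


Moduli 11, 8, 5 are pairwise coprime; by CRT there is a unique solution modulo M = 11 · 8 · 5 = 440.
Solve pairwise, accumulating the modulus:
  Start with x ≡ 9 (mod 11).
  Combine with x ≡ 3 (mod 8): since gcd(11, 8) = 1, we get a unique residue mod 88.
    Write x = 9 + 11·t and substitute into x ≡ 3 (mod 8): 11·t ≡ 3 − 9 = -6 (mod 8).
    Reduce coefficients mod 8: 3·t ≡ 2 (mod 8).
    The inverse of 3 mod 8 is 3 (since 3·3 = 9 = 1·8 + 1), so t ≡ 3·2 = 6 ≡ 6 (mod 8).
    Then x = 9 + 11·6 = 75, valid modulo lcm(11, 8) = 88: x ≡ 75 (mod 88).
  Combine with x ≡ 0 (mod 5): since gcd(88, 5) = 1, we get a unique residue mod 440.
    Write x = 75 + 88·t and substitute into x ≡ 0 (mod 5): 88·t ≡ 0 − 75 = -75 (mod 5).
    Reduce coefficients mod 5: 3·t ≡ 0 (mod 5).
    The inverse of 3 mod 5 is 2 (since 3·2 = 6 = 1·5 + 1), so t ≡ 2·0 = 0 ≡ 0 (mod 5).
    Then x = 75 + 88·0 = 75, valid modulo lcm(88, 5) = 440: x ≡ 75 (mod 440).
Verify: 75 mod 11 = 9 ✓, 75 mod 8 = 3 ✓, 75 mod 5 = 0 ✓.

x ≡ 75 (mod 440).


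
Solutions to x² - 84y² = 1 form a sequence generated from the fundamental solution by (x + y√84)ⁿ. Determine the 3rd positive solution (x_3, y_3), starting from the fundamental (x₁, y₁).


Step 1: Find the fundamental solution (x₁, y₁) of x² - 84y² = 1.
  Expand √84 as a continued fraction. a₀ = ⌊√84⌋ = 9; iterate m_{k+1} = d_k·a_k − m_k, d_{k+1} = (84 − m_{k+1}²)/d_k, a_{k+1} = ⌊(a₀ + m_{k+1})/d_{k+1}⌋ (starting m₀ = 0, d₀ = 1), with convergents p_k = a_k·p_{k-1} + p_{k-2}, q_k = a_k·q_{k-1} + q_{k-2} (p₋₁ = 1, q₋₁ = 0):
  k = 0: a₀ = 9; p₀/q₀ = 9/1; p₀² − 84·q₀² = 81 − 84 = -3.
  k = 1: m = 9, d = 3, a = ⌊(9 + 9)/3⌋ = 6; p/q = (6·9 + 1)/(6·1 + 0) = 55/6; p² − 84·q² = 3025 − 3024 = 1.
  The first convergent with p² − 84·q² = 1 gives the fundamental solution (x₁, y₁) = (55, 6).
Step 2: Apply the recurrence (x_{n+1}, y_{n+1}) = (x₁x_n + 84y₁y_n, x₁y_n + y₁x_n) repeatedly.
  From (x_1, y_1) = (55, 6): x_2 = 55·55 + 84·6·6 = 6049; y_2 = 55·6 + 6·55 = 660.
  From (x_2, y_2) = (6049, 660): x_3 = 55·6049 + 84·6·660 = 665335; y_3 = 55·660 + 6·6049 = 72594.
Step 3: Verify x_3² - 84·y_3² = 442670662225 - 442670662224 = 1 (should be 1). ✓

(x_1, y_1) = (55, 6); (x_3, y_3) = (665335, 72594).


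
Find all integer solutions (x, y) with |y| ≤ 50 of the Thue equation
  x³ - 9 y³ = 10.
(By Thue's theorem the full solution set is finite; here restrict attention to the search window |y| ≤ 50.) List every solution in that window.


The equation is x³ - 9y³ = 10. For fixed y, x³ = 9·y³ + 10, so a solution requires the RHS to be a perfect cube.
Strategy: iterate y from -50 to 50, compute RHS = 9·y³ + 10, and check whether it is a (positive or negative) perfect cube.
Check small values of y:
  y = 0: RHS = 10 is not a perfect cube.
  y = 1: RHS = 19 is not a perfect cube.
  y = -1: RHS = 1 = (1)³ ⇒ x = 1 works.
  y = 2: RHS = 82 is not a perfect cube.
  y = -2: RHS = -62 is not a perfect cube.
  y = 3: RHS = 253 is not a perfect cube.
  y = -3: RHS = -233 is not a perfect cube.
Continuing the search up to |y| = 50 finds no further solutions beyond those listed.
Collected solutions: (1, -1).

Solutions (with |y| ≤ 50): (1, -1).


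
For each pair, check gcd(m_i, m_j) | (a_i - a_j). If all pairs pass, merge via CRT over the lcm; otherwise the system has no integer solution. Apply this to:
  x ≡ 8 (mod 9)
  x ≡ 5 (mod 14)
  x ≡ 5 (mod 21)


Moduli 9, 14, 21 are not pairwise coprime, so CRT works modulo lcm(m_i) when all pairwise compatibility conditions hold.
Pairwise compatibility: gcd(m_i, m_j) must divide a_i - a_j for every pair.
Merge one congruence at a time:
  Start: x ≡ 8 (mod 9).
  Combine with x ≡ 5 (mod 14): gcd(9, 14) = 1; 5 - 8 = -3, which IS divisible by 1, so compatible.
    Write x = 8 + 9·t and substitute into x ≡ 5 (mod 14): 9·t ≡ 5 − 8 = -3 (mod 14).
    Reduce coefficients mod 14: 9·t ≡ 11 (mod 14).
    The inverse of 9 mod 14 is 11 (since 9·11 = 99 = 7·14 + 1), so t ≡ 11·11 = 121 ≡ 9 (mod 14).
    Then x = 8 + 9·9 = 89, valid modulo lcm(9, 14) = 126: x ≡ 89 (mod 126).
  Combine with x ≡ 5 (mod 21): gcd(126, 21) = 21; 5 - 89 = -84, which IS divisible by 21, so compatible.
    Write x = 89 + 126·t and substitute into x ≡ 5 (mod 21): 126·t ≡ 5 − 89 = -84 (mod 21).
    Divide the congruence (and modulus) by g = 21: 6·t ≡ -4 (mod 1).
    Modulo 1 every t works; take t = 0.
    Then x = 89 + 126·0 = 89, valid modulo lcm(126, 21) = 126: x ≡ 89 (mod 126).
Verify: 89 mod 9 = 8, 89 mod 14 = 5, 89 mod 21 = 5.

x ≡ 89 (mod 126).


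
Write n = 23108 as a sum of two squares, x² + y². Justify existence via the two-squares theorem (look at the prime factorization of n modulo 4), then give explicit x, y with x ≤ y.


Step 1: Factor n = 23108 = 2^2 · 53 · 109.
Step 2: Check the mod-4 condition on each prime factor: 2 = 2 (special); 53 ≡ 1 (mod 4), exponent 1; 109 ≡ 1 (mod 4), exponent 1.
All primes ≡ 3 (mod 4) appear to even exponent (or don't appear), so by the two-squares theorem n IS expressible as a sum of two squares.
Step 3: Build a representation. Group n = k² · m with k = 2 and m = 53 · 109 = 5777 (a product of primes ≡ 1 (mod 4)); a representation of m scales to one of n via (k·x)² + (k·y)² = k²(x² + y²). Each prime p ≡ 1 (mod 4) is itself a sum of two squares; find a² by testing p − a² for a perfect square:
  53: 53 − 1² = 52, 53 − 2² = 49 = 7² ⇒ 53 = 2² + 7².
  109: 109 − 1² = 108, 109 − 2² = 105, 109 − 3² = 100 = 10² ⇒ 109 = 3² + 10².
  Combine using the Brahmagupta–Fibonacci identity (a² + b²)(c² + d²) = (ac − bd)² + (ad + bc)² = (ac + bd)² + (ad − bc)²:
  53 · 109 = 5777: from (2² + 7²)(3² + 10²), take (2·3 − 7·10, 2·10 + 7·3) = (6 − 70, 20 + 21) = (-64, 41); dropping signs (only squares matter) gives (64, 41); check 64² + 41² = 4096 + 1681 = 5777 ✓.
  Scale by k = 2: (2·64, 2·41) = (128, 82).
Step 4: Order so x ≤ y and verify: 82² + 128² = 6724 + 16384 = 23108 = n. ✓

n = 23108 = 82² + 128² (one valid representation with x ≤ y).


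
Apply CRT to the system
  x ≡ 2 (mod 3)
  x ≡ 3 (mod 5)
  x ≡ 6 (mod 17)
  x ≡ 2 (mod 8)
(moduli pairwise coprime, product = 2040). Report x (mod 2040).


Product of moduli M = 3 · 5 · 17 · 8 = 2040.
Merge one congruence at a time:
  Start: x ≡ 2 (mod 3).
  Combine with x ≡ 3 (mod 5); new modulus lcm = 15.
    Write x = 2 + 3·t and substitute into x ≡ 3 (mod 5): 3·t ≡ 3 − 2 = 1 (mod 5).
    The inverse of 3 mod 5 is 2 (since 3·2 = 6 = 1·5 + 1), so t ≡ 2·1 = 2 ≡ 2 (mod 5).
    Then x = 2 + 3·2 = 8, valid modulo lcm(3, 5) = 15: x ≡ 8 (mod 15).
  Combine with x ≡ 6 (mod 17); new modulus lcm = 255.
    Write x = 8 + 15·t and substitute into x ≡ 6 (mod 17): 15·t ≡ 6 − 8 = -2 (mod 17).
    Reduce coefficients mod 17: 15·t ≡ 15 (mod 17).
    The inverse of 15 mod 17 is 8 (since 15·8 = 120 = 7·17 + 1), so t ≡ 8·15 = 120 ≡ 1 (mod 17).
    Then x = 8 + 15·1 = 23, valid modulo lcm(15, 17) = 255: x ≡ 23 (mod 255).
  Combine with x ≡ 2 (mod 8); new modulus lcm = 2040.
    Write x = 23 + 255·t and substitute into x ≡ 2 (mod 8): 255·t ≡ 2 − 23 = -21 (mod 8).
    Reduce coefficients mod 8: 7·t ≡ 3 (mod 8).
    The inverse of 7 mod 8 is 7 (since 7·7 = 49 = 6·8 + 1), so t ≡ 7·3 = 21 ≡ 5 (mod 8).
    Then x = 23 + 255·5 = 1298, valid modulo lcm(255, 8) = 2040: x ≡ 1298 (mod 2040).
Verify against each original: 1298 mod 3 = 2, 1298 mod 5 = 3, 1298 mod 17 = 6, 1298 mod 8 = 2.

x ≡ 1298 (mod 2040).


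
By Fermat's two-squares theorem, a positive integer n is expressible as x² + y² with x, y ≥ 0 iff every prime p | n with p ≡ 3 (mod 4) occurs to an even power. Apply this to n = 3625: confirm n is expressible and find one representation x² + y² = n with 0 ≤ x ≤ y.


Step 1: Factor n = 3625 = 5^3 · 29.
Step 2: Check the mod-4 condition on each prime factor: 5 ≡ 1 (mod 4), exponent 3; 29 ≡ 1 (mod 4), exponent 1.
All primes ≡ 3 (mod 4) appear to even exponent (or don't appear), so by the two-squares theorem n IS expressible as a sum of two squares.
Step 3: Build a representation. Group n = k² · m with k = 5 and m = 5 · 29 = 145 (a product of primes ≡ 1 (mod 4)); a representation of m scales to one of n via (k·x)² + (k·y)² = k²(x² + y²). Each prime p ≡ 1 (mod 4) is itself a sum of two squares; find a² by testing p − a² for a perfect square:
  5: 5 − 1² = 4 = 2² ⇒ 5 = 1² + 2².
  29: 29 − 1² = 28, 29 − 2² = 25 = 5² ⇒ 29 = 2² + 5².
  Combine using the Brahmagupta–Fibonacci identity (a² + b²)(c² + d²) = (ac − bd)² + (ad + bc)² = (ac + bd)² + (ad − bc)²:
  5 · 29 = 145: from (1² + 2²)(2² + 5²), take (1·2 − 2·5, 1·5 + 2·2) = (2 − 10, 5 + 4) = (-8, 9); dropping signs (only squares matter) gives (8, 9); check 8² + 9² = 64 + 81 = 145 ✓.
  Scale by k = 5: (5·8, 5·9) = (40, 45).
Step 4: Order so x ≤ y and verify: 40² + 45² = 1600 + 2025 = 3625 = n. ✓

n = 3625 = 40² + 45² (one valid representation with x ≤ y).


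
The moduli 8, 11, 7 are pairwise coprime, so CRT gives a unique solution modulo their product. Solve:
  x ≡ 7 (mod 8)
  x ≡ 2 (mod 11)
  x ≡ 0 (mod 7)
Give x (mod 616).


Moduli 8, 11, 7 are pairwise coprime; by CRT there is a unique solution modulo M = 8 · 11 · 7 = 616.
Solve pairwise, accumulating the modulus:
  Start with x ≡ 7 (mod 8).
  Combine with x ≡ 2 (mod 11): since gcd(8, 11) = 1, we get a unique residue mod 88.
    Write x = 7 + 8·t and substitute into x ≡ 2 (mod 11): 8·t ≡ 2 − 7 = -5 (mod 11).
    Reduce coefficients mod 11: 8·t ≡ 6 (mod 11).
    The inverse of 8 mod 11 is 7 (since 8·7 = 56 = 5·11 + 1), so t ≡ 7·6 = 42 ≡ 9 (mod 11).
    Then x = 7 + 8·9 = 79, valid modulo lcm(8, 11) = 88: x ≡ 79 (mod 88).
  Combine with x ≡ 0 (mod 7): since gcd(88, 7) = 1, we get a unique residue mod 616.
    Write x = 79 + 88·t and substitute into x ≡ 0 (mod 7): 88·t ≡ 0 − 79 = -79 (mod 7).
    Reduce coefficients mod 7: 4·t ≡ 5 (mod 7).
    The inverse of 4 mod 7 is 2 (since 4·2 = 8 = 1·7 + 1), so t ≡ 2·5 = 10 ≡ 3 (mod 7).
    Then x = 79 + 88·3 = 343, valid modulo lcm(88, 7) = 616: x ≡ 343 (mod 616).
Verify: 343 mod 8 = 7 ✓, 343 mod 11 = 2 ✓, 343 mod 7 = 0 ✓.

x ≡ 343 (mod 616).


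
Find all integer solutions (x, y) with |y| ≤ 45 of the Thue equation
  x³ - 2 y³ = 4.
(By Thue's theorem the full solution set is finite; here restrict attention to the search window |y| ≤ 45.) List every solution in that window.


The equation is x³ - 2y³ = 4. For fixed y, x³ = 2·y³ + 4, so a solution requires the RHS to be a perfect cube.
Strategy: iterate y from -45 to 45, compute RHS = 2·y³ + 4, and check whether it is a (positive or negative) perfect cube.
Check small values of y:
  y = 0: RHS = 4 is not a perfect cube.
  y = 1: RHS = 6 is not a perfect cube.
  y = -1: RHS = 2 is not a perfect cube.
  y = 2: RHS = 20 is not a perfect cube.
  y = -2: RHS = -12 is not a perfect cube.
  y = 3: RHS = 58 is not a perfect cube.
  y = -3: RHS = -50 is not a perfect cube.
Continuing the search up to |y| = 45 finds no solutions either.
No (x, y) in the scanned range satisfies the equation.

No integer solutions with |y| ≤ 45.


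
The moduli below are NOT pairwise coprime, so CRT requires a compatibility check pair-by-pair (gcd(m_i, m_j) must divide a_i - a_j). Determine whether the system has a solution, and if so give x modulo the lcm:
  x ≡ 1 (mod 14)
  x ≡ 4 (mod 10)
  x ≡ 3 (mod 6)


Moduli 14, 10, 6 are not pairwise coprime, so CRT works modulo lcm(m_i) when all pairwise compatibility conditions hold.
Pairwise compatibility: gcd(m_i, m_j) must divide a_i - a_j for every pair.
Merge one congruence at a time:
  Start: x ≡ 1 (mod 14).
  Combine with x ≡ 4 (mod 10): gcd(14, 10) = 2, and 4 - 1 = 3 is NOT divisible by 2.
    ⇒ system is inconsistent (no integer solution).

No solution (the system is inconsistent).


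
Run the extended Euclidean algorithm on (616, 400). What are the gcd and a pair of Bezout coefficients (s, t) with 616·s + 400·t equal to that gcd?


Euclidean algorithm on (616, 400) — divide until remainder is 0:
  616 = 1 · 400 + 216
  400 = 1 · 216 + 184
  216 = 1 · 184 + 32
  184 = 5 · 32 + 24
  32 = 1 · 24 + 8
  24 = 3 · 8 + 0
gcd(616, 400) = 8.
Track Bezout coefficients alongside the remainders: start with r₀ = 616 = a·1 + b·0 (s = 1, t = 0) and r₁ = 400 = a·0 + b·1 (s = 0, t = 1); each new remainder r_{k+1} = r_{k-1} − q_k·r_k inherits s_{k+1} = s_{k-1} − q_k·s_k, t_{k+1} = t_{k-1} − q_k·t_k, so r_k = a·s_k + b·t_k at every step:
  q = 1: r = 216, s = 1 − 1·0 = 1, t = 0 − 1·1 = -1  (check: 616·1 + 400·(-1) = 216)
  q = 1: r = 184, s = 0 − 1·1 = -1, t = 1 − 1·(-1) = 2  (check: 616·(-1) + 400·2 = 184)
  q = 1: r = 32, s = 1 − 1·(-1) = 2, t = -1 − 1·2 = -3  (check: 616·2 + 400·(-3) = 32)
  q = 5: r = 24, s = -1 − 5·2 = -11, t = 2 − 5·(-3) = 17  (check: 616·(-11) + 400·17 = 24)
  q = 1: r = 8, s = 2 − 1·(-11) = 13, t = -3 − 1·17 = -20  (check: 616·13 + 400·(-20) = 8)
The row with r = 8 (the gcd) gives the Bezout coefficients s = 13, t = -20.
Result: 616 · (13) + 400 · (-20) = 8.

gcd(616, 400) = 8; s = 13, t = -20 (check: 616·13 + 400·(-20) = 8).


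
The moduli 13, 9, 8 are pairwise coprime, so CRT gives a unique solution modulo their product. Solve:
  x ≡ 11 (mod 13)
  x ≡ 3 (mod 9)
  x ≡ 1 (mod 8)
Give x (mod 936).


Moduli 13, 9, 8 are pairwise coprime; by CRT there is a unique solution modulo M = 13 · 9 · 8 = 936.
Solve pairwise, accumulating the modulus:
  Start with x ≡ 11 (mod 13).
  Combine with x ≡ 3 (mod 9): since gcd(13, 9) = 1, we get a unique residue mod 117.
    Write x = 11 + 13·t and substitute into x ≡ 3 (mod 9): 13·t ≡ 3 − 11 = -8 (mod 9).
    Reduce coefficients mod 9: 4·t ≡ 1 (mod 9).
    The inverse of 4 mod 9 is 7 (since 4·7 = 28 = 3·9 + 1), so t ≡ 7·1 = 7 ≡ 7 (mod 9).
    Then x = 11 + 13·7 = 102, valid modulo lcm(13, 9) = 117: x ≡ 102 (mod 117).
  Combine with x ≡ 1 (mod 8): since gcd(117, 8) = 1, we get a unique residue mod 936.
    Write x = 102 + 117·t and substitute into x ≡ 1 (mod 8): 117·t ≡ 1 − 102 = -101 (mod 8).
    Reduce coefficients mod 8: 5·t ≡ 3 (mod 8).
    The inverse of 5 mod 8 is 5 (since 5·5 = 25 = 3·8 + 1), so t ≡ 5·3 = 15 ≡ 7 (mod 8).
    Then x = 102 + 117·7 = 921, valid modulo lcm(117, 8) = 936: x ≡ 921 (mod 936).
Verify: 921 mod 13 = 11 ✓, 921 mod 9 = 3 ✓, 921 mod 8 = 1 ✓.

x ≡ 921 (mod 936).


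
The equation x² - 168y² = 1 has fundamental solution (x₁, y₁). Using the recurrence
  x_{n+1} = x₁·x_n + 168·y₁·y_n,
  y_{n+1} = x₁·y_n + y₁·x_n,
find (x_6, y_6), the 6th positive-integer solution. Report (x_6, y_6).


Step 1: Find the fundamental solution (x₁, y₁) of x² - 168y² = 1.
  Expand √168 as a continued fraction. a₀ = ⌊√168⌋ = 12; iterate m_{k+1} = d_k·a_k − m_k, d_{k+1} = (168 − m_{k+1}²)/d_k, a_{k+1} = ⌊(a₀ + m_{k+1})/d_{k+1}⌋ (starting m₀ = 0, d₀ = 1), with convergents p_k = a_k·p_{k-1} + p_{k-2}, q_k = a_k·q_{k-1} + q_{k-2} (p₋₁ = 1, q₋₁ = 0):
  k = 0: a₀ = 12; p₀/q₀ = 12/1; p₀² − 168·q₀² = 144 − 168 = -24.
  k = 1: m = 12, d = 24, a = ⌊(12 + 12)/24⌋ = 1; p/q = (1·12 + 1)/(1·1 + 0) = 13/1; p² − 168·q² = 169 − 168 = 1.
  The first convergent with p² − 168·q² = 1 gives the fundamental solution (x₁, y₁) = (13, 1).
Step 2: Apply the recurrence (x_{n+1}, y_{n+1}) = (x₁x_n + 168y₁y_n, x₁y_n + y₁x_n) repeatedly.
  From (x_1, y_1) = (13, 1): x_2 = 13·13 + 168·1·1 = 337; y_2 = 13·1 + 1·13 = 26.
  From (x_2, y_2) = (337, 26): x_3 = 13·337 + 168·1·26 = 8749; y_3 = 13·26 + 1·337 = 675.
  From (x_3, y_3) = (8749, 675): x_4 = 13·8749 + 168·1·675 = 227137; y_4 = 13·675 + 1·8749 = 17524.
  From (x_4, y_4) = (227137, 17524): x_5 = 13·227137 + 168·1·17524 = 5896813; y_5 = 13·17524 + 1·227137 = 454949.
  From (x_5, y_5) = (5896813, 454949): x_6 = 13·5896813 + 168·1·454949 = 153090001; y_6 = 13·454949 + 1·5896813 = 11811150.
Step 3: Verify x_6² - 168·y_6² = 23436548406180001 - 23436548406180000 = 1 (should be 1). ✓

(x_1, y_1) = (13, 1); (x_6, y_6) = (153090001, 11811150).


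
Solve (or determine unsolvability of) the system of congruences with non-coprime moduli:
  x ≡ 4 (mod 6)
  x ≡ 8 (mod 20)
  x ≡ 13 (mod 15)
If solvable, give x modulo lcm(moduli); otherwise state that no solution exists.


Moduli 6, 20, 15 are not pairwise coprime, so CRT works modulo lcm(m_i) when all pairwise compatibility conditions hold.
Pairwise compatibility: gcd(m_i, m_j) must divide a_i - a_j for every pair.
Merge one congruence at a time:
  Start: x ≡ 4 (mod 6).
  Combine with x ≡ 8 (mod 20): gcd(6, 20) = 2; 8 - 4 = 4, which IS divisible by 2, so compatible.
    Write x = 4 + 6·t and substitute into x ≡ 8 (mod 20): 6·t ≡ 8 − 4 = 4 (mod 20).
    Divide the congruence (and modulus) by g = 2: 3·t ≡ 2 (mod 10).
    The inverse of 3 mod 10 is 7 (since 3·7 = 21 = 2·10 + 1), so t ≡ 7·2 = 14 ≡ 4 (mod 10).
    Then x = 4 + 6·4 = 28, valid modulo lcm(6, 20) = 60: x ≡ 28 (mod 60).
  Combine with x ≡ 13 (mod 15): gcd(60, 15) = 15; 13 - 28 = -15, which IS divisible by 15, so compatible.
    Write x = 28 + 60·t and substitute into x ≡ 13 (mod 15): 60·t ≡ 13 − 28 = -15 (mod 15).
    Divide the congruence (and modulus) by g = 15: 4·t ≡ -1 (mod 1).
    Modulo 1 every t works; take t = 0.
    Then x = 28 + 60·0 = 28, valid modulo lcm(60, 15) = 60: x ≡ 28 (mod 60).
Verify: 28 mod 6 = 4, 28 mod 20 = 8, 28 mod 15 = 13.

x ≡ 28 (mod 60).


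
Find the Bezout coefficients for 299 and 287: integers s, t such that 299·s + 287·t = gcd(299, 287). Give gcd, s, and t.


Euclidean algorithm on (299, 287) — divide until remainder is 0:
  299 = 1 · 287 + 12
  287 = 23 · 12 + 11
  12 = 1 · 11 + 1
  11 = 11 · 1 + 0
gcd(299, 287) = 1.
Track Bezout coefficients alongside the remainders: start with r₀ = 299 = a·1 + b·0 (s = 1, t = 0) and r₁ = 287 = a·0 + b·1 (s = 0, t = 1); each new remainder r_{k+1} = r_{k-1} − q_k·r_k inherits s_{k+1} = s_{k-1} − q_k·s_k, t_{k+1} = t_{k-1} − q_k·t_k, so r_k = a·s_k + b·t_k at every step:
  q = 1: r = 12, s = 1 − 1·0 = 1, t = 0 − 1·1 = -1  (check: 299·1 + 287·(-1) = 12)
  q = 23: r = 11, s = 0 − 23·1 = -23, t = 1 − 23·(-1) = 24  (check: 299·(-23) + 287·24 = 11)
  q = 1: r = 1, s = 1 − 1·(-23) = 24, t = -1 − 1·24 = -25  (check: 299·24 + 287·(-25) = 1)
The row with r = 1 (the gcd) gives the Bezout coefficients s = 24, t = -25.
Result: 299 · (24) + 287 · (-25) = 1.

gcd(299, 287) = 1; s = 24, t = -25 (check: 299·24 + 287·(-25) = 1).
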